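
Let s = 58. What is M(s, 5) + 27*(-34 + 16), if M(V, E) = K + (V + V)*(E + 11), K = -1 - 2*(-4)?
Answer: 1377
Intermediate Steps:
K = 7 (K = -1 + 8 = 7)
M(V, E) = 7 + 2*V*(11 + E) (M(V, E) = 7 + (V + V)*(E + 11) = 7 + (2*V)*(11 + E) = 7 + 2*V*(11 + E))
M(s, 5) + 27*(-34 + 16) = (7 + 22*58 + 2*5*58) + 27*(-34 + 16) = (7 + 1276 + 580) + 27*(-18) = 1863 - 486 = 1377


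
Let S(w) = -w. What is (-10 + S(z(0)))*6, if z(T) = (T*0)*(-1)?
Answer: -60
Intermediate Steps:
z(T) = 0 (z(T) = 0*(-1) = 0)
(-10 + S(z(0)))*6 = (-10 - 1*0)*6 = (-10 + 0)*6 = -10*6 = -60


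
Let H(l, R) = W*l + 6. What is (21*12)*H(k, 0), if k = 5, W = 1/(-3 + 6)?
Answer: 1932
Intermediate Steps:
W = ⅓ (W = 1/3 = ⅓ ≈ 0.33333)
H(l, R) = 6 + l/3 (H(l, R) = l/3 + 6 = 6 + l/3)
(21*12)*H(k, 0) = (21*12)*(6 + (⅓)*5) = 252*(6 + 5/3) = 252*(23/3) = 1932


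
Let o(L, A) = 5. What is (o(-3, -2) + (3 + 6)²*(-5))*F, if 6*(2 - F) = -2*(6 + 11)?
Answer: -9200/3 ≈ -3066.7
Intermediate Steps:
F = 23/3 (F = 2 - (-1)*(6 + 11)/3 = 2 - (-1)*17/3 = 2 - ⅙*(-34) = 2 + 17/3 = 23/3 ≈ 7.6667)
(o(-3, -2) + (3 + 6)²*(-5))*F = (5 + (3 + 6)²*(-5))*(23/3) = (5 + 9²*(-5))*(23/3) = (5 + 81*(-5))*(23/3) = (5 - 405)*(23/3) = -400*23/3 = -9200/3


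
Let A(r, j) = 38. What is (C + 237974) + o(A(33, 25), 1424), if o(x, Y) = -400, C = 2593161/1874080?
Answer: 445235275081/1874080 ≈ 2.3758e+5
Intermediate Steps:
C = 2593161/1874080 (C = 2593161*(1/1874080) = 2593161/1874080 ≈ 1.3837)
(C + 237974) + o(A(33, 25), 1424) = (2593161/1874080 + 237974) - 400 = 445984907081/1874080 - 400 = 445235275081/1874080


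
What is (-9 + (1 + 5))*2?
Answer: -6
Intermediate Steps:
(-9 + (1 + 5))*2 = (-9 + 6)*2 = -3*2 = -6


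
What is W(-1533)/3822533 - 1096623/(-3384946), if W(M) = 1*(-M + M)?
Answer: 1096623/3384946 ≈ 0.32397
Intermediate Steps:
W(M) = 0 (W(M) = 1*0 = 0)
W(-1533)/3822533 - 1096623/(-3384946) = 0/3822533 - 1096623/(-3384946) = 0*(1/3822533) - 1096623*(-1/3384946) = 0 + 1096623/3384946 = 1096623/3384946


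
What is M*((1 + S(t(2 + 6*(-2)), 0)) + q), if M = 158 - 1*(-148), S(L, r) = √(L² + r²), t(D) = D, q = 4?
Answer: 4590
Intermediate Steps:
M = 306 (M = 158 + 148 = 306)
M*((1 + S(t(2 + 6*(-2)), 0)) + q) = 306*((1 + √((2 + 6*(-2))² + 0²)) + 4) = 306*((1 + √((2 - 12)² + 0)) + 4) = 306*((1 + √((-10)² + 0)) + 4) = 306*((1 + √(100 + 0)) + 4) = 306*((1 + √100) + 4) = 306*((1 + 10) + 4) = 306*(11 + 4) = 306*15 = 4590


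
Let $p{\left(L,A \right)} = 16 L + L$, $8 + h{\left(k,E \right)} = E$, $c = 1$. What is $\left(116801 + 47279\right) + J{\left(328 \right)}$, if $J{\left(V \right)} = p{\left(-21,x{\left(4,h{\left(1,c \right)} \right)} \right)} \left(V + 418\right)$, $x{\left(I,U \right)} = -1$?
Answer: $-102242$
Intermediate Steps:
$h{\left(k,E \right)} = -8 + E$
$p{\left(L,A \right)} = 17 L$
$J{\left(V \right)} = -149226 - 357 V$ ($J{\left(V \right)} = 17 \left(-21\right) \left(V + 418\right) = - 357 \left(418 + V\right) = -149226 - 357 V$)
$\left(116801 + 47279\right) + J{\left(328 \right)} = \left(116801 + 47279\right) - 266322 = 164080 - 266322 = -102242$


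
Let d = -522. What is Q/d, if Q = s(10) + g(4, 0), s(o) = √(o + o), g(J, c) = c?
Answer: -√5/261 ≈ -0.0085673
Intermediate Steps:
s(o) = √2*√o (s(o) = √(2*o) = √2*√o)
Q = 2*√5 (Q = √2*√10 + 0 = 2*√5 + 0 = 2*√5 ≈ 4.4721)
Q/d = (2*√5)/(-522) = (2*√5)*(-1/522) = -√5/261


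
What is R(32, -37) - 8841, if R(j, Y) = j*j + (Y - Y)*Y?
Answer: -7817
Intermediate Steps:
R(j, Y) = j² (R(j, Y) = j² + 0*Y = j² + 0 = j²)
R(32, -37) - 8841 = 32² - 8841 = 1024 - 8841 = -7817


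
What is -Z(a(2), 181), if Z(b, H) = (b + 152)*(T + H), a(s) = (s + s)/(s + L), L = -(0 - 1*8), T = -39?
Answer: -108204/5 ≈ -21641.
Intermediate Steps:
L = 8 (L = -(0 - 8) = -1*(-8) = 8)
a(s) = 2*s/(8 + s) (a(s) = (s + s)/(s + 8) = (2*s)/(8 + s) = 2*s/(8 + s))
Z(b, H) = (-39 + H)*(152 + b) (Z(b, H) = (b + 152)*(-39 + H) = (152 + b)*(-39 + H) = (-39 + H)*(152 + b))
-Z(a(2), 181) = -(-5928 - 78*2/(8 + 2) + 152*181 + 181*(2*2/(8 + 2))) = -(-5928 - 78*2/10 + 27512 + 181*(2*2/10)) = -(-5928 - 78*2/10 + 27512 + 181*(2*2*(1/10))) = -(-5928 - 39*2/5 + 27512 + 181*(2/5)) = -(-5928 - 78/5 + 27512 + 362/5) = -1*108204/5 = -108204/5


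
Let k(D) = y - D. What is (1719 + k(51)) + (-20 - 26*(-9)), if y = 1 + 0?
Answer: 1883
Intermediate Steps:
y = 1
k(D) = 1 - D
(1719 + k(51)) + (-20 - 26*(-9)) = (1719 + (1 - 1*51)) + (-20 - 26*(-9)) = (1719 + (1 - 51)) + (-20 + 234) = (1719 - 50) + 214 = 1669 + 214 = 1883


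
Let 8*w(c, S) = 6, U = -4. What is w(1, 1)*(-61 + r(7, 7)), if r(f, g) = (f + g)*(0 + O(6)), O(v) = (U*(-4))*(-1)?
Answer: -855/4 ≈ -213.75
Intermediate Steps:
w(c, S) = 3/4 (w(c, S) = (1/8)*6 = 3/4)
O(v) = -16 (O(v) = -4*(-4)*(-1) = 16*(-1) = -16)
r(f, g) = -16*f - 16*g (r(f, g) = (f + g)*(0 - 16) = (f + g)*(-16) = -16*f - 16*g)
w(1, 1)*(-61 + r(7, 7)) = 3*(-61 + (-16*7 - 16*7))/4 = 3*(-61 + (-112 - 112))/4 = 3*(-61 - 224)/4 = (3/4)*(-285) = -855/4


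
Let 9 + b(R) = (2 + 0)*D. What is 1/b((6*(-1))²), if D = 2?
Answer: -⅕ ≈ -0.20000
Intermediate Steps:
b(R) = -5 (b(R) = -9 + (2 + 0)*2 = -9 + 2*2 = -9 + 4 = -5)
1/b((6*(-1))²) = 1/(-5) = -⅕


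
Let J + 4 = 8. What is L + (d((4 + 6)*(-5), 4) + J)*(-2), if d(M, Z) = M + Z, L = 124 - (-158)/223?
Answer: 46542/223 ≈ 208.71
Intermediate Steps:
L = 27810/223 (L = 124 - (-158)/223 = 124 - 1*(-158/223) = 124 + 158/223 = 27810/223 ≈ 124.71)
J = 4 (J = -4 + 8 = 4)
L + (d((4 + 6)*(-5), 4) + J)*(-2) = 27810/223 + (((4 + 6)*(-5) + 4) + 4)*(-2) = 27810/223 + ((10*(-5) + 4) + 4)*(-2) = 27810/223 + ((-50 + 4) + 4)*(-2) = 27810/223 + (-46 + 4)*(-2) = 27810/223 - 42*(-2) = 27810/223 + 84 = 46542/223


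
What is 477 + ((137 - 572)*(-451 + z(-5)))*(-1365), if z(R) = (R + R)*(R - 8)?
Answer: -190601298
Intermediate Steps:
z(R) = 2*R*(-8 + R) (z(R) = (2*R)*(-8 + R) = 2*R*(-8 + R))
477 + ((137 - 572)*(-451 + z(-5)))*(-1365) = 477 + ((137 - 572)*(-451 + 2*(-5)*(-8 - 5)))*(-1365) = 477 - 435*(-451 + 2*(-5)*(-13))*(-1365) = 477 - 435*(-451 + 130)*(-1365) = 477 - 435*(-321)*(-1365) = 477 + 139635*(-1365) = 477 - 190601775 = -190601298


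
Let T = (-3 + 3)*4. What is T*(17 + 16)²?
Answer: 0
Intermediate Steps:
T = 0 (T = 0*4 = 0)
T*(17 + 16)² = 0*(17 + 16)² = 0*33² = 0*1089 = 0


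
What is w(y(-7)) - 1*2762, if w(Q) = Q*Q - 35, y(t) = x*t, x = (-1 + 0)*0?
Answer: -2797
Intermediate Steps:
x = 0 (x = -1*0 = 0)
y(t) = 0 (y(t) = 0*t = 0)
w(Q) = -35 + Q**2 (w(Q) = Q**2 - 35 = -35 + Q**2)
w(y(-7)) - 1*2762 = (-35 + 0**2) - 1*2762 = (-35 + 0) - 2762 = -35 - 2762 = -2797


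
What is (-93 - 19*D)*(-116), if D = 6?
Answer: 24012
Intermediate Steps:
(-93 - 19*D)*(-116) = (-93 - 19*6)*(-116) = (-93 - 114)*(-116) = -207*(-116) = 24012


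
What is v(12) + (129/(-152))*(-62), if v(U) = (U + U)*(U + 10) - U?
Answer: 43215/76 ≈ 568.62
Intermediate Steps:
v(U) = -U + 2*U*(10 + U) (v(U) = (2*U)*(10 + U) - U = 2*U*(10 + U) - U = -U + 2*U*(10 + U))
v(12) + (129/(-152))*(-62) = 12*(19 + 2*12) + (129/(-152))*(-62) = 12*(19 + 24) + (129*(-1/152))*(-62) = 12*43 - 129/152*(-62) = 516 + 3999/76 = 43215/76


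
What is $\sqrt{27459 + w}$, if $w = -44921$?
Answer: $i \sqrt{17462} \approx 132.14 i$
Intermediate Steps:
$\sqrt{27459 + w} = \sqrt{27459 - 44921} = \sqrt{-17462} = i \sqrt{17462}$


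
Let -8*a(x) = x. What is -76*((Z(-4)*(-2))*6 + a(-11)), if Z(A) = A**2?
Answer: 28975/2 ≈ 14488.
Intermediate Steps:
a(x) = -x/8
-76*((Z(-4)*(-2))*6 + a(-11)) = -76*(((-4)**2*(-2))*6 - 1/8*(-11)) = -76*((16*(-2))*6 + 11/8) = -76*(-32*6 + 11/8) = -76*(-192 + 11/8) = -76*(-1525/8) = 28975/2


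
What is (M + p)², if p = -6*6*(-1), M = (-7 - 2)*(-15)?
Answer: 29241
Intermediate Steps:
M = 135 (M = -9*(-15) = 135)
p = 36 (p = -36*(-1) = 36)
(M + p)² = (135 + 36)² = 171² = 29241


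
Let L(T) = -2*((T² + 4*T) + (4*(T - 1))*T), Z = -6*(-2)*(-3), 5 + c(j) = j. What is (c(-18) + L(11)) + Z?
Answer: -1269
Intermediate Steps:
c(j) = -5 + j
Z = -36 (Z = 12*(-3) = -36)
L(T) = -8*T - 2*T² - 2*T*(-4 + 4*T) (L(T) = -2*((T² + 4*T) + (4*(-1 + T))*T) = -2*((T² + 4*T) + (-4 + 4*T)*T) = -2*((T² + 4*T) + T*(-4 + 4*T)) = -2*(T² + 4*T + T*(-4 + 4*T)) = -8*T - 2*T² - 2*T*(-4 + 4*T))
(c(-18) + L(11)) + Z = ((-5 - 18) - 10*11²) - 36 = (-23 - 10*121) - 36 = (-23 - 1210) - 36 = -1233 - 36 = -1269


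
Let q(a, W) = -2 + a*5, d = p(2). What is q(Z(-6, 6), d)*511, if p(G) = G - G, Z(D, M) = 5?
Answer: 11753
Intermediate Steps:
p(G) = 0
d = 0
q(a, W) = -2 + 5*a
q(Z(-6, 6), d)*511 = (-2 + 5*5)*511 = (-2 + 25)*511 = 23*511 = 11753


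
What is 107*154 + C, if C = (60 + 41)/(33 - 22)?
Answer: 181359/11 ≈ 16487.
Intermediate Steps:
C = 101/11 ≈ 9.1818
107*154 + C = 107*154 + 101/11 = 16478 + 101/11 = 181359/11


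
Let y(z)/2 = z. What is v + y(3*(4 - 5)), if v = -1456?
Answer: -1462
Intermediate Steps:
y(z) = 2*z
v + y(3*(4 - 5)) = -1456 + 2*(3*(4 - 5)) = -1456 + 2*(3*(-1)) = -1456 + 2*(-3) = -1456 - 6 = -1462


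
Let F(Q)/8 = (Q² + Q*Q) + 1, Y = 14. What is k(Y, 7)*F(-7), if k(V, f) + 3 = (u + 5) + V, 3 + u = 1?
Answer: 11088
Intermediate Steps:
u = -2 (u = -3 + 1 = -2)
k(V, f) = V (k(V, f) = -3 + ((-2 + 5) + V) = -3 + (3 + V) = V)
F(Q) = 8 + 16*Q² (F(Q) = 8*((Q² + Q*Q) + 1) = 8*((Q² + Q²) + 1) = 8*(2*Q² + 1) = 8*(1 + 2*Q²) = 8 + 16*Q²)
k(Y, 7)*F(-7) = 14*(8 + 16*(-7)²) = 14*(8 + 16*49) = 14*(8 + 784) = 14*792 = 11088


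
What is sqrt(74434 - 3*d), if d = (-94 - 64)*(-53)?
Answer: 4*sqrt(3082) ≈ 222.06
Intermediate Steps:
d = 8374 (d = -158*(-53) = 8374)
sqrt(74434 - 3*d) = sqrt(74434 - 3*8374) = sqrt(74434 - 25122) = sqrt(49312) = 4*sqrt(3082)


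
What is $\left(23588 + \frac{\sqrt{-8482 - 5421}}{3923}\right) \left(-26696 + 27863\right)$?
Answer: $27527196 + \frac{1167 i \sqrt{13903}}{3923} \approx 2.7527 \cdot 10^{7} + 35.076 i$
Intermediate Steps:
$\left(23588 + \frac{\sqrt{-8482 - 5421}}{3923}\right) \left(-26696 + 27863\right) = \left(23588 + \sqrt{-13903} \cdot \frac{1}{3923}\right) 1167 = \left(23588 + i \sqrt{13903} \cdot \frac{1}{3923}\right) 1167 = \left(23588 + \frac{i \sqrt{13903}}{3923}\right) 1167 = 27527196 + \frac{1167 i \sqrt{13903}}{3923}$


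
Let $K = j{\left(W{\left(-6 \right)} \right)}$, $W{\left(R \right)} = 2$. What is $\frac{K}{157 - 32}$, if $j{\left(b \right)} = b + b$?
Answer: $\frac{4}{125} \approx 0.032$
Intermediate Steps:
$j{\left(b \right)} = 2 b$
$K = 4$ ($K = 2 \cdot 2 = 4$)
$\frac{K}{157 - 32} = \frac{1}{157 - 32} \cdot 4 = \frac{1}{125} \cdot 4 = \frac{4}{125}$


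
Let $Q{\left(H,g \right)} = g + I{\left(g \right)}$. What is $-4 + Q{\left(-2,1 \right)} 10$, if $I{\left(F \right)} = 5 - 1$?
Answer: $46$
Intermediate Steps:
$I{\left(F \right)} = 4$
$Q{\left(H,g \right)} = 4 + g$ ($Q{\left(H,g \right)} = g + 4 = 4 + g$)
$-4 + Q{\left(-2,1 \right)} 10 = -4 + \left(4 + 1\right) 10 = -4 + 5 \cdot 10 = -4 + 50 = 46$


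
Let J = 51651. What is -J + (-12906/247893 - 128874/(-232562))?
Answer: -496279434975576/9608415311 ≈ -51651.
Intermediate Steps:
-J + (-12906/247893 - 128874/(-232562)) = -1*51651 + (-12906/247893 - 128874/(-232562)) = -51651 + (-12906*1/247893 - 128874*(-1/232562)) = -51651 + (-4302/82631 + 64437/116281) = -51651 + 4824252885/9608415311 = -496279434975576/9608415311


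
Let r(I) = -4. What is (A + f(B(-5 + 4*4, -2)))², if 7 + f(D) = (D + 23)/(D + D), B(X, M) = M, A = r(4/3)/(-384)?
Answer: 1380625/9216 ≈ 149.81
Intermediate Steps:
A = 1/96 (A = -4/(-384) = -4*(-1/384) = 1/96 ≈ 0.010417)
f(D) = -7 + (23 + D)/(2*D) (f(D) = -7 + (D + 23)/(D + D) = -7 + (23 + D)/((2*D)) = -7 + (23 + D)*(1/(2*D)) = -7 + (23 + D)/(2*D))
(A + f(B(-5 + 4*4, -2)))² = (1/96 + (½)*(23 - 13*(-2))/(-2))² = (1/96 + (½)*(-½)*(23 + 26))² = (1/96 + (½)*(-½)*49)² = (1/96 - 49/4)² = (-1175/96)² = 1380625/9216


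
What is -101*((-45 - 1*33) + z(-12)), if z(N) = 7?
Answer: 7171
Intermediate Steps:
-101*((-45 - 1*33) + z(-12)) = -101*((-45 - 1*33) + 7) = -101*((-45 - 33) + 7) = -101*(-78 + 7) = -101*(-71) = 7171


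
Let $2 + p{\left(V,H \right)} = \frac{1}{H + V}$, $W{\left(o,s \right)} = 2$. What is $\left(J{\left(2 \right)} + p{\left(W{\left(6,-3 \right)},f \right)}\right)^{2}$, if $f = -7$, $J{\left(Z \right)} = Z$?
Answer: $\frac{1}{25} \approx 0.04$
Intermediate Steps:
$p{\left(V,H \right)} = -2 + \frac{1}{H + V}$
$\left(J{\left(2 \right)} + p{\left(W{\left(6,-3 \right)},f \right)}\right)^{2} = \left(2 + \frac{1 - -14 - 4}{-7 + 2}\right)^{2} = \left(2 + \frac{1 + 14 - 4}{-5}\right)^{2} = \left(2 - \frac{11}{5}\right)^{2} = \left(- \frac{1}{5}\right)^{2} = \frac{1}{25}$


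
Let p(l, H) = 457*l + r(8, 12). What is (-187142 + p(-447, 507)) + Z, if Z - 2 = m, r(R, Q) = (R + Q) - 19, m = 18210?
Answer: -373208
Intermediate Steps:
r(R, Q) = -19 + Q + R (r(R, Q) = (Q + R) - 19 = -19 + Q + R)
Z = 18212 (Z = 2 + 18210 = 18212)
p(l, H) = 1 + 457*l (p(l, H) = 457*l + (-19 + 12 + 8) = 457*l + 1 = 1 + 457*l)
(-187142 + p(-447, 507)) + Z = (-187142 + (1 + 457*(-447))) + 18212 = (-187142 + (1 - 204279)) + 18212 = (-187142 - 204278) + 18212 = -391420 + 18212 = -373208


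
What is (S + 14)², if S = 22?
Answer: 1296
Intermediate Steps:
(S + 14)² = (22 + 14)² = 36² = 1296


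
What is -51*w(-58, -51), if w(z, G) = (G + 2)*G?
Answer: -127449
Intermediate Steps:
w(z, G) = G*(2 + G) (w(z, G) = (2 + G)*G = G*(2 + G))
-51*w(-58, -51) = -(-2601)*(2 - 51) = -(-2601)*(-49) = -51*2499 = -127449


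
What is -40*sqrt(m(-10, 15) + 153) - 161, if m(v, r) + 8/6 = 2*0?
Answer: -161 - 40*sqrt(1365)/3 ≈ -653.61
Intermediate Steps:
m(v, r) = -4/3 (m(v, r) = -4/3 + 2*0 = -4/3 + 0 = -4/3)
-40*sqrt(m(-10, 15) + 153) - 161 = -40*sqrt(-4/3 + 153) - 161 = -40*sqrt(1365)/3 - 161 = -161 - 40*sqrt(1365)/3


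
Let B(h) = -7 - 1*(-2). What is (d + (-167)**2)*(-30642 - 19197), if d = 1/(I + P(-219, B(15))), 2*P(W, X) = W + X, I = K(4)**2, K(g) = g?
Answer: -44478699259/32 ≈ -1.3900e+9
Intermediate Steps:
B(h) = -5 (B(h) = -7 + 2 = -5)
I = 16 (I = 4**2 = 16)
P(W, X) = W/2 + X/2 (P(W, X) = (W + X)/2 = W/2 + X/2)
d = -1/96 (d = 1/(16 + ((1/2)*(-219) + (1/2)*(-5))) = 1/(16 + (-219/2 - 5/2)) = 1/(16 - 112) = 1/(-96) = -1/96 ≈ -0.010417)
(d + (-167)**2)*(-30642 - 19197) = (-1/96 + (-167)**2)*(-30642 - 19197) = (-1/96 + 27889)*(-49839) = (2677343/96)*(-49839) = -44478699259/32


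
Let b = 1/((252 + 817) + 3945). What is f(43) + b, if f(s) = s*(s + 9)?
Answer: 11211305/5014 ≈ 2236.0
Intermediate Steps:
b = 1/5014 (b = 1/(1069 + 3945) = 1/5014 ≈ 0.00019944)
f(s) = s*(9 + s)
f(43) + b = 43*(9 + 43) + 1/5014 = 43*52 + 1/5014 = 2236 + 1/5014 = 11211305/5014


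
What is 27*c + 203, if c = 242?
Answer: 6737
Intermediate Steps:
27*c + 203 = 27*242 + 203 = 6534 + 203 = 6737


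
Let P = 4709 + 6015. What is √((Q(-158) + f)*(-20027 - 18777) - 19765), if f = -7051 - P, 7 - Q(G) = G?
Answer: 5*√27332747 ≈ 26140.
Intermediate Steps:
P = 10724
Q(G) = 7 - G
f = -17775 (f = -7051 - 1*10724 = -7051 - 10724 = -17775)
√((Q(-158) + f)*(-20027 - 18777) - 19765) = √(((7 - 1*(-158)) - 17775)*(-20027 - 18777) - 19765) = √(((7 + 158) - 17775)*(-38804) - 19765) = √((165 - 17775)*(-38804) - 19765) = √(-17610*(-38804) - 19765) = √(683338440 - 19765) = √683318675 = 5*√27332747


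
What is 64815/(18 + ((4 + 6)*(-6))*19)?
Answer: -21605/374 ≈ -57.767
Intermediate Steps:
64815/(18 + ((4 + 6)*(-6))*19) = 64815/(18 + (10*(-6))*19) = 64815/(18 - 60*19) = 64815/(18 - 1140) = 64815/(-1122) = 64815*(-1/1122) = -21605/374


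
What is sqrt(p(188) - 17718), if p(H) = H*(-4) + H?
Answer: I*sqrt(18282) ≈ 135.21*I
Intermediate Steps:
p(H) = -3*H (p(H) = -4*H + H = -3*H)
sqrt(p(188) - 17718) = sqrt(-3*188 - 17718) = sqrt(-564 - 17718) = sqrt(-18282) = I*sqrt(18282)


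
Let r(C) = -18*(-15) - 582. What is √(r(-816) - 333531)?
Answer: I*√333843 ≈ 577.79*I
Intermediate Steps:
r(C) = -312 (r(C) = 270 - 582 = -312)
√(r(-816) - 333531) = √(-312 - 333531) = √(-333843) = I*√333843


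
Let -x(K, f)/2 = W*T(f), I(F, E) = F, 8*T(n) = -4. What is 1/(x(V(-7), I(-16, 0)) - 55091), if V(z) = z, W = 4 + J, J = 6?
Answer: -1/55081 ≈ -1.8155e-5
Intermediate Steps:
T(n) = -½ (T(n) = (⅛)*(-4) = -½)
W = 10 (W = 4 + 6 = 10)
x(K, f) = 10 (x(K, f) = -20*(-1)/2 = -2*(-5) = 10)
1/(x(V(-7), I(-16, 0)) - 55091) = 1/(10 - 55091) = 1/(-55081) = -1/55081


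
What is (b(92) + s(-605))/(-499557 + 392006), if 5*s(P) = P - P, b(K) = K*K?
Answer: -8464/107551 ≈ -0.078698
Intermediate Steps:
b(K) = K²
s(P) = 0 (s(P) = (P - P)/5 = (⅕)*0 = 0)
(b(92) + s(-605))/(-499557 + 392006) = (92² + 0)/(-499557 + 392006) = (8464 + 0)/(-107551) = 8464*(-1/107551) = -8464/107551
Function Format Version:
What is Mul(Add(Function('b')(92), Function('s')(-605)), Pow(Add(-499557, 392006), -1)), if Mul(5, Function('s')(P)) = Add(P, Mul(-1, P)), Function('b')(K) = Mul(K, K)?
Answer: Rational(-8464, 107551) ≈ -0.078698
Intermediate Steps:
Function('b')(K) = Pow(K, 2)
Function('s')(P) = 0 (Function('s')(P) = Mul(Rational(1, 5), Add(P, Mul(-1, P))) = Mul(Rational(1, 5), 0) = 0)
Mul(Add(Function('b')(92), Function('s')(-605)), Pow(Add(-499557, 392006), -1)) = Mul(Add(Pow(92, 2), 0), Pow(Add(-499557, 392006), -1)) = Mul(Add(8464, 0), Pow(-107551, -1)) = Mul(8464, Rational(-1, 107551)) = Rational(-8464, 107551)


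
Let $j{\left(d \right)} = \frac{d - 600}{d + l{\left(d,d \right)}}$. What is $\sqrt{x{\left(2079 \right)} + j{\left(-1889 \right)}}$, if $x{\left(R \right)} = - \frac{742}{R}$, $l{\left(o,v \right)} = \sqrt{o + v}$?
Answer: $\frac{\sqrt{33} \sqrt{\frac{538999 + 106 i \sqrt{3778}}{1889 - i \sqrt{3778}}}}{99} \approx 0.9797 + 0.021858 i$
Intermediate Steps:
$j{\left(d \right)} = \frac{-600 + d}{d + \sqrt{2} \sqrt{d}}$ ($j{\left(d \right)} = \frac{d - 600}{d + \sqrt{d + d}} = \frac{d - 600}{d + \sqrt{2 d}} = \frac{-600 + d}{d + \sqrt{2} \sqrt{d}}$)
$\sqrt{x{\left(2079 \right)} + j{\left(-1889 \right)}} = \sqrt{- \frac{742}{2079} + \frac{-600 - 1889}{-1889 + \sqrt{2} \sqrt{-1889}}} = \sqrt{\left(-742\right) \frac{1}{2079} + \frac{1}{-1889 + \sqrt{2} i \sqrt{1889}} \left(-2489\right)} = \sqrt{- \frac{106}{297} + \frac{1}{-1889 + i \sqrt{3778}} \left(-2489\right)} = \sqrt{- \frac{106}{297} - \frac{2489}{-1889 + i \sqrt{3778}}}$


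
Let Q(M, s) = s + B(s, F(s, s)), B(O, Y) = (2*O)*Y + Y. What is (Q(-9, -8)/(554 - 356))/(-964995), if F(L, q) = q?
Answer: -56/95534505 ≈ -5.8618e-7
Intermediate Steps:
B(O, Y) = Y + 2*O*Y (B(O, Y) = 2*O*Y + Y = Y + 2*O*Y)
Q(M, s) = s + s*(1 + 2*s)
(Q(-9, -8)/(554 - 356))/(-964995) = ((2*(-8)*(1 - 8))/(554 - 356))/(-964995) = ((2*(-8)*(-7))/198)*(-1/964995) = ((1/198)*112)*(-1/964995) = (56/99)*(-1/964995) = -56/95534505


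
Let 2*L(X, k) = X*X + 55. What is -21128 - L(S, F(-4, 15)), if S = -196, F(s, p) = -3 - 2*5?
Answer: -80727/2 ≈ -40364.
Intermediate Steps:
F(s, p) = -13 (F(s, p) = -3 - 10 = -13)
L(X, k) = 55/2 + X²/2 (L(X, k) = (X*X + 55)/2 = (X² + 55)/2 = (55 + X²)/2 = 55/2 + X²/2)
-21128 - L(S, F(-4, 15)) = -21128 - (55/2 + (½)*(-196)²) = -21128 - (55/2 + (½)*38416) = -21128 - (55/2 + 19208) = -21128 - 1*38471/2 = -21128 - 38471/2 = -80727/2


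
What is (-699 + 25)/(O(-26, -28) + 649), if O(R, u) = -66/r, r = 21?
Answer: -4718/4521 ≈ -1.0436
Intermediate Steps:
O(R, u) = -22/7 (O(R, u) = -66/21 = -66*1/21 = -22/7)
(-699 + 25)/(O(-26, -28) + 649) = (-699 + 25)/(-22/7 + 649) = -674/4521/7 = -674*7/4521 = -4718/4521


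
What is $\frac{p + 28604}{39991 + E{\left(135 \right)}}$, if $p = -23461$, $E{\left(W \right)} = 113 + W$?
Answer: $\frac{5143}{40239} \approx 0.12781$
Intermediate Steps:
$\frac{p + 28604}{39991 + E{\left(135 \right)}} = \frac{-23461 + 28604}{39991 + \left(113 + 135\right)} = \frac{5143}{39991 + 248} = \frac{5143}{40239}$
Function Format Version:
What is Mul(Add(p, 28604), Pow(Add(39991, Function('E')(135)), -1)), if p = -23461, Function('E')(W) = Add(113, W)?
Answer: Rational(5143, 40239) ≈ 0.12781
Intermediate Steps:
Mul(Add(p, 28604), Pow(Add(39991, Function('E')(135)), -1)) = Mul(Add(-23461, 28604), Pow(Add(39991, Add(113, 135)), -1)) = Mul(5143, Pow(Add(39991, 248), -1)) = Mul(5143, Pow(40239, -1)) = Mul(5143, Rational(1, 40239)) = Rational(5143, 40239)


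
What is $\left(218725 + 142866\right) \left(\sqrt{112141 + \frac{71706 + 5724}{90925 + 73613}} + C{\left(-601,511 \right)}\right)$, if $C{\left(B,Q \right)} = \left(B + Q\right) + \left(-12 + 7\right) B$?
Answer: $1054037765 + \frac{723182 \sqrt{2342575913689}}{9141} \approx 1.1751 \cdot 10^{9}$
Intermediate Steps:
$C{\left(B,Q \right)} = Q - 4 B$ ($C{\left(B,Q \right)} = \left(B + Q\right) - 5 B = Q - 4 B$)
$\left(218725 + 142866\right) \left(\sqrt{112141 + \frac{71706 + 5724}{90925 + 73613}} + C{\left(-601,511 \right)}\right) = \left(218725 + 142866\right) \left(\sqrt{112141 + \frac{71706 + 5724}{90925 + 73613}} + \left(511 - -2404\right)\right) = 361591 \left(\sqrt{112141 + \frac{77430}{164538}} + \left(511 + 2404\right)\right) = 361591 \left(\sqrt{112141 + 77430 \cdot \frac{1}{164538}} + 2915\right) = 361591 \left(\sqrt{112141 + \frac{12905}{27423}} + 2915\right) = 361591 \left(\sqrt{\frac{3075255548}{27423}} + 2915\right) = 361591 \left(\frac{2 \sqrt{2342575913689}}{9141} + 2915\right) = 361591 \left(2915 + \frac{2 \sqrt{2342575913689}}{9141}\right) = 1054037765 + \frac{723182 \sqrt{2342575913689}}{9141}$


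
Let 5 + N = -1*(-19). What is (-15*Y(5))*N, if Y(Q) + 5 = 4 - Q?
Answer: 1260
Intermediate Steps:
N = 14 (N = -5 - 1*(-19) = -5 + 19 = 14)
Y(Q) = -1 - Q (Y(Q) = -5 + (4 - Q) = -1 - Q)
(-15*Y(5))*N = -15*(-1 - 1*5)*14 = -15*(-1 - 5)*14 = -15*(-6)*14 = 90*14 = 1260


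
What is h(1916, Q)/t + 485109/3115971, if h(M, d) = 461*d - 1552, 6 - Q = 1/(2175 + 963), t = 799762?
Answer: 136591587514105/868889606017164 ≈ 0.15720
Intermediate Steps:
Q = 18827/3138 (Q = 6 - 1/(2175 + 963) = 6 - 1/3138 = 18827/3138 ≈ 5.9997)
h(M, d) = -1552 + 461*d
h(1916, Q)/t + 485109/3115971 = (-1552 + 461*(18827/3138))/799762 + 485109/3115971 = (-1552 + 8679247/3138)*(1/799762) + 485109*(1/3115971) = (3809071/3138)*(1/799762) + 53901/346219 = 3809071/2509653156 + 53901/346219 = 136591587514105/868889606017164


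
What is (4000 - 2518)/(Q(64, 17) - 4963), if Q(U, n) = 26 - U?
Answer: -494/1667 ≈ -0.29634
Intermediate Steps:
(4000 - 2518)/(Q(64, 17) - 4963) = (4000 - 2518)/((26 - 1*64) - 4963) = 1482/((26 - 64) - 4963) = 1482/(-38 - 4963) = 1482/(-5001) = 1482*(-1/5001) = -494/1667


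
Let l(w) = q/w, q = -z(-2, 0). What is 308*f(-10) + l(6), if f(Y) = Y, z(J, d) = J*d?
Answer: -3080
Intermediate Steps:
q = 0 (q = -(-2)*0 = -1*0 = 0)
l(w) = 0 (l(w) = 0/w = 0)
308*f(-10) + l(6) = 308*(-10) + 0 = -3080 + 0 = -3080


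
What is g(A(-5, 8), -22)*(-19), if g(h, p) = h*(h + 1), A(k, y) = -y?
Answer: -1064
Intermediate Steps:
g(h, p) = h*(1 + h)
g(A(-5, 8), -22)*(-19) = ((-1*8)*(1 - 1*8))*(-19) = -8*(1 - 8)*(-19) = -8*(-7)*(-19) = 56*(-19) = -1064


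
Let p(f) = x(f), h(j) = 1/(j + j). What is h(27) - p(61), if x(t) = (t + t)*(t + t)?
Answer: -803735/54 ≈ -14884.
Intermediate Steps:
h(j) = 1/(2*j)
x(t) = 4*t² (x(t) = (2*t)*(2*t) = 4*t²)
p(f) = 4*f²
h(27) - p(61) = (½)/27 - 4*61² = (½)*(1/27) - 4*3721 = 1/54 - 1*14884 = 1/54 - 14884 = -803735/54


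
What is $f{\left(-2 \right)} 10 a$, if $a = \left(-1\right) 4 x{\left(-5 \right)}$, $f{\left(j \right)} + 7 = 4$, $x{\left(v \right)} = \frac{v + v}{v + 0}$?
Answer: $240$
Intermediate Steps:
$x{\left(v \right)} = 2$ ($x{\left(v \right)} = \frac{2 v}{v} = 2$)
$f{\left(j \right)} = -3$ ($f{\left(j \right)} = -7 + 4 = -3$)
$a = -8$ ($a = \left(-1\right) 4 \cdot 2 = \left(-4\right) 2 = -8$)
$f{\left(-2 \right)} 10 a = \left(-3\right) 10 \left(-8\right) = \left(-30\right) \left(-8\right) = 240$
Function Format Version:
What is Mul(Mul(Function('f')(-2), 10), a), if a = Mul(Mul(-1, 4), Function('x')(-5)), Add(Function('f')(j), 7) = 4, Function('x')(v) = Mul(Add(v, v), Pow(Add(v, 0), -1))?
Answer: 240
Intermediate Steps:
Function('x')(v) = 2 (Function('x')(v) = Mul(Mul(2, v), Pow(v, -1)) = 2)
Function('f')(j) = -3 (Function('f')(j) = Add(-7, 4) = -3)
a = -8 (a = Mul(Mul(-1, 4), 2) = Mul(-4, 2) = -8)
Mul(Mul(Function('f')(-2), 10), a) = Mul(Mul(-3, 10), -8) = Mul(-30, -8) = 240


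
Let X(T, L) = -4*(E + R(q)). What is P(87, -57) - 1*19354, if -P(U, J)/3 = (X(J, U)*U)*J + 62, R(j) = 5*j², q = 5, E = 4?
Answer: -7696072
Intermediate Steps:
X(T, L) = -516 (X(T, L) = -4*(4 + 5*5²) = -4*(4 + 5*25) = -4*(4 + 125) = -4*129 = -516)
P(U, J) = -186 + 1548*J*U (P(U, J) = -3*((-516*U)*J + 62) = -3*(-516*J*U + 62) = -3*(62 - 516*J*U) = -186 + 1548*J*U)
P(87, -57) - 1*19354 = (-186 + 1548*(-57)*87) - 1*19354 = (-186 - 7676532) - 19354 = -7676718 - 19354 = -7696072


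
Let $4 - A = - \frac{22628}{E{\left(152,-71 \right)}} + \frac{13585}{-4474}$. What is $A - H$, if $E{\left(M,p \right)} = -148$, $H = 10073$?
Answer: $- \frac{1691608895}{165538} \approx -10219.0$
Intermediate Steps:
$A = - \frac{24144621}{165538}$ ($A = 4 - \left(- \frac{22628}{-148} + \frac{13585}{-4474}\right) = 4 - \left(\left(-22628\right) \left(- \frac{1}{148}\right) + 13585 \left(- \frac{1}{4474}\right)\right) = 4 - \left(\frac{5657}{37} - \frac{13585}{4474}\right) = 4 - \frac{24806773}{165538} = - \frac{24144621}{165538} \approx -145.86$)
$A - H = - \frac{24144621}{165538} - 10073 = - \frac{1691608895}{165538}$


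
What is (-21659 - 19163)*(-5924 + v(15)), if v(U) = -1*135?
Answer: 247340498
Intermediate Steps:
v(U) = -135
(-21659 - 19163)*(-5924 + v(15)) = (-21659 - 19163)*(-5924 - 135) = -40822*(-6059) = 247340498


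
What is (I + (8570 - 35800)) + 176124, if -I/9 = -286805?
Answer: 2730139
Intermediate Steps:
I = 2581245 (I = -9*(-286805) = 2581245)
(I + (8570 - 35800)) + 176124 = (2581245 + (8570 - 35800)) + 176124 = (2581245 - 27230) + 176124 = 2554015 + 176124 = 2730139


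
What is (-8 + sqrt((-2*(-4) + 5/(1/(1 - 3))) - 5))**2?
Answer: (8 - I*sqrt(7))**2 ≈ 57.0 - 42.332*I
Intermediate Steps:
(-8 + sqrt((-2*(-4) + 5/(1/(1 - 3))) - 5))**2 = (-8 + sqrt((8 + 5/(1/(-2))) - 5))**2 = (-8 + sqrt((8 + 5/(-1/2)) - 5))**2 = (-8 + sqrt((8 + 5*(-2)) - 5))**2 = (-8 + sqrt((8 - 10) - 5))**2 = (-8 + sqrt(-2 - 5))**2 = (-8 + sqrt(-7))**2 = (-8 + I*sqrt(7))**2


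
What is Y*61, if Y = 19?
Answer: 1159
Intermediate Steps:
Y*61 = 19*61 = 1159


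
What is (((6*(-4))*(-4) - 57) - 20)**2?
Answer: 361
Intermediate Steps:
(((6*(-4))*(-4) - 57) - 20)**2 = ((-24*(-4) - 57) - 20)**2 = ((96 - 57) - 20)**2 = (39 - 20)**2 = 19**2 = 361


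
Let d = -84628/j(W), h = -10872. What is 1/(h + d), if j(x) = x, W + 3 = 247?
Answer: -61/684349 ≈ -8.9136e-5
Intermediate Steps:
W = 244 (W = -3 + 247 = 244)
d = -21157/61 (d = -84628/244 = -84628*1/244 = -21157/61 ≈ -346.84)
1/(h + d) = 1/(-10872 - 21157/61) = 1/(-684349/61) = -61/684349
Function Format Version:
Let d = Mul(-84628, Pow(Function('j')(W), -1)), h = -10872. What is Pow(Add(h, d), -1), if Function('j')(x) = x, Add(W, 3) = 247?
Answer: Rational(-61, 684349) ≈ -8.9136e-5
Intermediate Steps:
W = 244 (W = Add(-3, 247) = 244)
d = Rational(-21157, 61) (d = Mul(-84628, Pow(244, -1)) = Mul(-84628, Rational(1, 244)) = Rational(-21157, 61) ≈ -346.84)
Pow(Add(h, d), -1) = Pow(Add(-10872, Rational(-21157, 61)), -1) = Pow(Rational(-684349, 61), -1) = Rational(-61, 684349)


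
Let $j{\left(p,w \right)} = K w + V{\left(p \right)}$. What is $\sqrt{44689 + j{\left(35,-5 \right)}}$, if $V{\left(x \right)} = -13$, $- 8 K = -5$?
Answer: $\frac{\sqrt{714766}}{4} \approx 211.36$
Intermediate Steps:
$K = \frac{5}{8}$ ($K = \left(- \frac{1}{8}\right) \left(-5\right) = \frac{5}{8} \approx 0.625$)
$j{\left(p,w \right)} = -13 + \frac{5 w}{8}$ ($j{\left(p,w \right)} = \frac{5 w}{8} - 13 = -13 + \frac{5 w}{8}$)
$\sqrt{44689 + j{\left(35,-5 \right)}} = \sqrt{44689 + \left(-13 + \frac{5}{8} \left(-5\right)\right)} = \sqrt{44689 - \frac{129}{8}} = \sqrt{\frac{357383}{8}} = \frac{\sqrt{714766}}{4}$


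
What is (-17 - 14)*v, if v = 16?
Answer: -496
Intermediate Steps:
(-17 - 14)*v = (-17 - 14)*16 = -31*16 = -496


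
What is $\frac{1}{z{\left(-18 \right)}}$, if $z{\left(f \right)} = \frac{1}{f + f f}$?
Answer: $306$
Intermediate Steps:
$z{\left(f \right)} = \frac{1}{f + f^{2}}$
$\frac{1}{z{\left(-18 \right)}} = \frac{1}{\frac{1}{-18} \frac{1}{1 - 18}} = \frac{1}{\left(- \frac{1}{18}\right) \frac{1}{-17}} = \frac{1}{\left(- \frac{1}{18}\right) \left(- \frac{1}{17}\right)} = \frac{1}{\frac{1}{306}} = 306$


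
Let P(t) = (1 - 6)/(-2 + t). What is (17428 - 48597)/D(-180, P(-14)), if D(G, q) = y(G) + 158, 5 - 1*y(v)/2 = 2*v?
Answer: -31169/888 ≈ -35.100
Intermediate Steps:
y(v) = 10 - 4*v
P(t) = -5/(-2 + t)
D(G, q) = 168 - 4*G (D(G, q) = (10 - 4*G) + 158 = 168 - 4*G)
(17428 - 48597)/D(-180, P(-14)) = (17428 - 48597)/(168 - 4*(-180)) = -31169/(168 + 720) = -31169/888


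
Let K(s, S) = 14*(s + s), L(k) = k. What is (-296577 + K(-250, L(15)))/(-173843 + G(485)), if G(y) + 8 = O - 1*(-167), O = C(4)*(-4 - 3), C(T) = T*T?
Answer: 303577/173796 ≈ 1.7467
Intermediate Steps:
C(T) = T**2
K(s, S) = 28*s (K(s, S) = 14*(2*s) = 28*s)
O = -112 (O = 4**2*(-4 - 3) = 16*(-7) = -112)
G(y) = 47 (G(y) = -8 + (-112 - 1*(-167)) = -8 + (-112 + 167) = -8 + 55 = 47)
(-296577 + K(-250, L(15)))/(-173843 + G(485)) = (-296577 + 28*(-250))/(-173843 + 47) = (-296577 - 7000)/(-173796) = -303577*(-1/173796) = 303577/173796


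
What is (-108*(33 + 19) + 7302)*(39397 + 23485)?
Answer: 106019052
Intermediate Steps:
(-108*(33 + 19) + 7302)*(39397 + 23485) = (-108*52 + 7302)*62882 = (-5616 + 7302)*62882 = 1686*62882 = 106019052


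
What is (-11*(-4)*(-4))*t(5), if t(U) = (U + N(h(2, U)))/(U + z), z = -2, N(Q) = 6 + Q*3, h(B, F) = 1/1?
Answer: -2464/3 ≈ -821.33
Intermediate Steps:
h(B, F) = 1
N(Q) = 6 + 3*Q
t(U) = (9 + U)/(-2 + U) (t(U) = (U + (6 + 3*1))/(U - 2) = (U + (6 + 3))/(-2 + U) = (U + 9)/(-2 + U) = (9 + U)/(-2 + U))
(-11*(-4)*(-4))*t(5) = (-11*(-4)*(-4))*((9 + 5)/(-2 + 5)) = (44*(-4))*(14/3) = -176*14/3 = -2464/3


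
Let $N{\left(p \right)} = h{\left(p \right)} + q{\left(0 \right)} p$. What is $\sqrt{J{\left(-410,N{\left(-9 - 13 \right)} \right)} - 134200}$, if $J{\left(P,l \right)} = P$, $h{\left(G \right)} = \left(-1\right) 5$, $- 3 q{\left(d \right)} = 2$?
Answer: $i \sqrt{134610} \approx 366.89 i$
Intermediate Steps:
$q{\left(d \right)} = - \frac{2}{3}$ ($q{\left(d \right)} = \left(- \frac{1}{3}\right) 2 = - \frac{2}{3}$)
$h{\left(G \right)} = -5$
$N{\left(p \right)} = -5 - \frac{2 p}{3}$
$\sqrt{J{\left(-410,N{\left(-9 - 13 \right)} \right)} - 134200} = \sqrt{-410 - 134200} = \sqrt{-134610} = i \sqrt{134610}$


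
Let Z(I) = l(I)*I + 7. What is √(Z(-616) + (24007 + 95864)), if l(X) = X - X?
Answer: √119878 ≈ 346.23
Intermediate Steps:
l(X) = 0
Z(I) = 7 (Z(I) = 0*I + 7 = 0 + 7 = 7)
√(Z(-616) + (24007 + 95864)) = √(7 + (24007 + 95864)) = √(7 + 119871) = √119878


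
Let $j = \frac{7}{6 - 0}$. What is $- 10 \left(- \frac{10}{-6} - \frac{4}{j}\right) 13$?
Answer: $\frac{4810}{21} \approx 229.05$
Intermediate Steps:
$j = \frac{7}{6}$ ($j = \frac{7}{6 + 0} = \frac{7}{6} \approx 1.1667$)
$- 10 \left(- \frac{10}{-6} - \frac{4}{j}\right) 13 = - 10 \left(- \frac{10}{-6} - \frac{4}{\frac{7}{6}}\right) 13 = - 10 \left(\left(-10\right) \left(- \frac{1}{6}\right) - \frac{24}{7}\right) 13 = - 10 \left(\frac{5}{3} - \frac{24}{7}\right) 13 = \left(-10\right) \left(- \frac{37}{21}\right) 13 = \frac{370}{21} \cdot 13 = \frac{4810}{21}$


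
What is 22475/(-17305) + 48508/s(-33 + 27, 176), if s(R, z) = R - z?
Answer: -84352139/314951 ≈ -267.83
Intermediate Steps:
22475/(-17305) + 48508/s(-33 + 27, 176) = 22475/(-17305) + 48508/((-33 + 27) - 1*176) = 22475*(-1/17305) + 48508/(-6 - 176) = -4495/3461 + 48508/(-182) = -4495/3461 + 48508*(-1/182) = -4495/3461 - 24254/91 = -84352139/314951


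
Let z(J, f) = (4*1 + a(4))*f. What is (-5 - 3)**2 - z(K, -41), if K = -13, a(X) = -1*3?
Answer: 105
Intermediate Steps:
a(X) = -3
z(J, f) = f (z(J, f) = (4*1 - 3)*f = (4 - 3)*f = 1*f = f)
(-5 - 3)**2 - z(K, -41) = (-5 - 3)**2 - 1*(-41) = (-8)**2 + 41 = 64 + 41 = 105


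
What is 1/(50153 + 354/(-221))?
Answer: 221/11083459 ≈ 1.9940e-5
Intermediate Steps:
1/(50153 + 354/(-221)) = 1/(50153 + 354*(-1/221)) = 1/(50153 - 354/221) = 1/(11083459/221) = 221/11083459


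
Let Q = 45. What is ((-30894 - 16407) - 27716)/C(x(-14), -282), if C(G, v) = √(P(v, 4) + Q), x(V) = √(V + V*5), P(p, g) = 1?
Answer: -75017*√46/46 ≈ -11061.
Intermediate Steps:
x(V) = √6*√V (x(V) = √(V + 5*V) = √(6*V) = √6*√V)
C(G, v) = √46 (C(G, v) = √(1 + 45) = √46)
((-30894 - 16407) - 27716)/C(x(-14), -282) = ((-30894 - 16407) - 27716)/(√46) = (-47301 - 27716)*(√46/46) = -75017*√46/46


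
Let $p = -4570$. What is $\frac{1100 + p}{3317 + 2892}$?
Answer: $- \frac{3470}{6209} \approx -0.55887$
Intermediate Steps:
$\frac{1100 + p}{3317 + 2892} = \frac{1100 - 4570}{3317 + 2892} = - \frac{3470}{6209}$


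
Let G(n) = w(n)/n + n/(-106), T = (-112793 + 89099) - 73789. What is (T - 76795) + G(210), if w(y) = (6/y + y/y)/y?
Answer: -396029472072/2272375 ≈ -1.7428e+5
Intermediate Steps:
T = -97483 (T = -23694 - 73789 = -97483)
w(y) = (1 + 6/y)/y (w(y) = (6/y + 1)/y = (1 + 6/y)/y)
G(n) = -n/106 + (6 + n)/n³ (G(n) = ((6 + n)/n²)/n + n/(-106) = (6 + n)/n³ + n*(-1/106) = (6 + n)/n³ - n/106 = -n/106 + (6 + n)/n³)
(T - 76795) + G(210) = (-97483 - 76795) + (6 + 210 - 1/106*210⁴)/210³ = -174278 + (6 + 210 - 1/106*1944810000)/9261000 = -174278 + (6 + 210 - 972405000/53)/9261000 = -174278 + (1/9261000)*(-972393552/53) = -174278 - 4501822/2272375 = -396029472072/2272375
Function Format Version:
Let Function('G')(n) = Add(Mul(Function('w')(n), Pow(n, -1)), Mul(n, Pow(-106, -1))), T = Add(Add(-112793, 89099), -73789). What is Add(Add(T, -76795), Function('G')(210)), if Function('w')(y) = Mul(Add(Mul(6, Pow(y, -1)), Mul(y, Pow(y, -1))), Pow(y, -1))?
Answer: Rational(-396029472072, 2272375) ≈ -1.7428e+5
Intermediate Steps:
T = -97483 (T = Add(-23694, -73789) = -97483)
Function('w')(y) = Mul(Pow(y, -1), Add(1, Mul(6, Pow(y, -1)))) (Function('w')(y) = Mul(Add(Mul(6, Pow(y, -1)), 1), Pow(y, -1)) = Mul(Add(1, Mul(6, Pow(y, -1))), Pow(y, -1)) = Mul(Pow(y, -1), Add(1, Mul(6, Pow(y, -1)))))
Function('G')(n) = Add(Mul(Rational(-1, 106), n), Mul(Pow(n, -3), Add(6, n))) (Function('G')(n) = Add(Mul(Mul(Pow(n, -2), Add(6, n)), Pow(n, -1)), Mul(n, Pow(-106, -1))) = Add(Mul(Pow(n, -3), Add(6, n)), Mul(n, Rational(-1, 106))) = Add(Mul(Pow(n, -3), Add(6, n)), Mul(Rational(-1, 106), n)) = Add(Mul(Rational(-1, 106), n), Mul(Pow(n, -3), Add(6, n))))
Add(Add(T, -76795), Function('G')(210)) = Add(Add(-97483, -76795), Mul(Pow(210, -3), Add(6, 210, Mul(Rational(-1, 106), Pow(210, 4))))) = Add(-174278, Mul(Rational(1, 9261000), Add(6, 210, Mul(Rational(-1, 106), 1944810000)))) = Add(-174278, Mul(Rational(1, 9261000), Add(6, 210, Rational(-972405000, 53)))) = Add(-174278, Mul(Rational(1, 9261000), Rational(-972393552, 53))) = Add(-174278, Rational(-4501822, 2272375)) = Rational(-396029472072, 2272375)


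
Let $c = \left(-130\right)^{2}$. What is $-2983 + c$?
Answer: $13917$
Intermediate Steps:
$c = 16900$
$-2983 + c = -2983 + 16900 = 13917$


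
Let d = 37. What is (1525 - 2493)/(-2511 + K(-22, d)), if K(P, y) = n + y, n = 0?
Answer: 484/1237 ≈ 0.39127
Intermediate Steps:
K(P, y) = y (K(P, y) = 0 + y = y)
(1525 - 2493)/(-2511 + K(-22, d)) = (1525 - 2493)/(-2511 + 37) = -968/(-2474) = -968*(-1/2474) = 484/1237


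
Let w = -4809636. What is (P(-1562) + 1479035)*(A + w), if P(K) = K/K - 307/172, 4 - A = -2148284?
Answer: -169257664264245/43 ≈ -3.9362e+12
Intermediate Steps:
A = 2148288 (A = 4 - 1*(-2148284) = 4 + 2148284 = 2148288)
P(K) = -135/172 (P(K) = 1 - 307*1/172 = 1 - 307/172 = -135/172)
(P(-1562) + 1479035)*(A + w) = (-135/172 + 1479035)*(2148288 - 4809636) = (254393885/172)*(-2661348) = -169257664264245/43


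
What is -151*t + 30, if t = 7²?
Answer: -7369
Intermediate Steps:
t = 49
-151*t + 30 = -151*49 + 30 = -7399 + 30 = -7369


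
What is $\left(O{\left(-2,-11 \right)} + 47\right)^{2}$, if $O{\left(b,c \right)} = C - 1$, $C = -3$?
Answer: $1849$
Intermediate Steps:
$O{\left(b,c \right)} = -4$ ($O{\left(b,c \right)} = -3 - 1 = -4$)
$\left(O{\left(-2,-11 \right)} + 47\right)^{2} = \left(-4 + 47\right)^{2} = 43^{2} = 1849$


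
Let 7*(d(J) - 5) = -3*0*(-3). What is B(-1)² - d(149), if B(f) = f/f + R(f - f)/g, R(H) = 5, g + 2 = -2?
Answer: -79/16 ≈ -4.9375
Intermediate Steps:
g = -4 (g = -2 - 2 = -4)
d(J) = 5 (d(J) = 5 + (-3*0*(-3))/7 = 5 + (0*(-3))/7 = 5 + (⅐)*0 = 5 + 0 = 5)
B(f) = -¼ (B(f) = f/f + 5/(-4) = 1 + 5*(-¼) = 1 - 5/4 = -¼)
B(-1)² - d(149) = (-¼)² - 1*5 = 1/16 - 5 = -79/16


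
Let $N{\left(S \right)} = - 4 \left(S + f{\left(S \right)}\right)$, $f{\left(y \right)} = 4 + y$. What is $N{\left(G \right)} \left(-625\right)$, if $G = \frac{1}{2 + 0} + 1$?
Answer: $17500$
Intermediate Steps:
$G = \frac{3}{2}$ ($G = \frac{1}{2} + 1 = \frac{3}{2} \approx 1.5$)
$N{\left(S \right)} = -16 - 8 S$ ($N{\left(S \right)} = - 4 \left(S + \left(4 + S\right)\right) = - 4 \left(4 + 2 S\right) = -16 - 8 S$)
$N{\left(G \right)} \left(-625\right) = \left(-16 - 12\right) \left(-625\right) = \left(-28\right) \left(-625\right) = 17500$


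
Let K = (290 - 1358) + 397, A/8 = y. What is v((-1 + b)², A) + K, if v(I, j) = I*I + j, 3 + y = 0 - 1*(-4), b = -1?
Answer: -647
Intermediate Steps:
y = 1 (y = -3 + (0 - 1*(-4)) = -3 + (0 + 4) = -3 + 4 = 1)
A = 8 (A = 8*1 = 8)
v(I, j) = j + I² (v(I, j) = I² + j = j + I²)
K = -671 (K = -1068 + 397 = -671)
v((-1 + b)², A) + K = (8 + ((-1 - 1)²)²) - 671 = (8 + ((-2)²)²) - 671 = (8 + 4²) - 671 = (8 + 16) - 671 = 24 - 671 = -647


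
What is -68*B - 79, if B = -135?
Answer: 9101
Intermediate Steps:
-68*B - 79 = -68*(-135) - 79 = 9180 - 79 = 9101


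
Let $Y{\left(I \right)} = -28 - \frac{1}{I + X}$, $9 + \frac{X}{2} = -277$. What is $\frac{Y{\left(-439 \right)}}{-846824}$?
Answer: $\frac{28307}{856139064} \approx 3.3064 \cdot 10^{-5}$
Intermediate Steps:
$X = -572$ ($X = -18 + 2 \left(-277\right) = -18 - 554 = -572$)
$Y{\left(I \right)} = -28 - \frac{1}{-572 + I}$ ($Y{\left(I \right)} = -28 - \frac{1}{I - 572} = -28 - \frac{1}{-572 + I}$)
$\frac{Y{\left(-439 \right)}}{-846824} = \frac{\frac{1}{-572 - 439} \left(16015 - -12292\right)}{-846824} = \frac{16015 + 12292}{-1011} \left(- \frac{1}{846824}\right) = \left(- \frac{1}{1011}\right) 28307 \left(- \frac{1}{846824}\right) = \left(- \frac{28307}{1011}\right) \left(- \frac{1}{846824}\right) = \frac{28307}{856139064}$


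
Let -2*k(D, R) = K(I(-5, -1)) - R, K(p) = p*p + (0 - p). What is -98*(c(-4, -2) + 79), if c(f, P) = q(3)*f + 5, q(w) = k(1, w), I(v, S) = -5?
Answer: -13524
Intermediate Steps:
K(p) = p² - p
k(D, R) = -15 + R/2 (k(D, R) = -(-5*(-1 - 5) - R)/2 = -(-5*(-6) - R)/2 = -(30 - R)/2 = -15 + R/2)
q(w) = -15 + w/2
c(f, P) = 5 - 27*f/2 (c(f, P) = (-15 + (½)*3)*f + 5 = (-15 + 3/2)*f + 5 = -27*f/2 + 5 = 5 - 27*f/2)
-98*(c(-4, -2) + 79) = -98*((5 - 27/2*(-4)) + 79) = -98*((5 + 54) + 79) = -98*(59 + 79) = -98*138 = -13524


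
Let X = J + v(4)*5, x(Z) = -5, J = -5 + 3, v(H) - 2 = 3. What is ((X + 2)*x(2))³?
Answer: -1953125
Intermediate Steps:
v(H) = 5 (v(H) = 2 + 3 = 5)
J = -2
X = 23 (X = -2 + 5*5 = -2 + 25 = 23)
((X + 2)*x(2))³ = ((23 + 2)*(-5))³ = (25*(-5))³ = (-125)³ = -1953125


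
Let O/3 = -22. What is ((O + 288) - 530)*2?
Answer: -616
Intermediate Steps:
O = -66 (O = 3*(-22) = -66)
((O + 288) - 530)*2 = ((-66 + 288) - 530)*2 = (222 - 530)*2 = -308*2 = -616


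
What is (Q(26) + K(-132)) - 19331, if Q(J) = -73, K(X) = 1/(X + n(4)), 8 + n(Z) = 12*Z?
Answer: -1785169/92 ≈ -19404.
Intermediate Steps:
n(Z) = -8 + 12*Z
K(X) = 1/(40 + X) (K(X) = 1/(X + (-8 + 12*4)) = 1/(X + (-8 + 48)) = 1/(X + 40) = 1/(40 + X))
(Q(26) + K(-132)) - 19331 = (-73 + 1/(40 - 132)) - 19331 = (-73 + 1/(-92)) - 19331 = (-73 - 1/92) - 19331 = -6717/92 - 19331 = -1785169/92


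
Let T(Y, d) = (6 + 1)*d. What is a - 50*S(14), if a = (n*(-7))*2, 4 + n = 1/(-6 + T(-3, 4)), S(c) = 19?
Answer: -9841/11 ≈ -894.64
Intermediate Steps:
T(Y, d) = 7*d
n = -87/22 (n = -4 + 1/(-6 + 7*4) = -4 + 1/(-6 + 28) = -4 + 1/22 = -87/22 ≈ -3.9545)
a = 609/11 (a = -87/22*(-7)*2 = (609/22)*2 = 609/11 ≈ 55.364)
a - 50*S(14) = 609/11 - 50*19 = 609/11 - 950 = -9841/11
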